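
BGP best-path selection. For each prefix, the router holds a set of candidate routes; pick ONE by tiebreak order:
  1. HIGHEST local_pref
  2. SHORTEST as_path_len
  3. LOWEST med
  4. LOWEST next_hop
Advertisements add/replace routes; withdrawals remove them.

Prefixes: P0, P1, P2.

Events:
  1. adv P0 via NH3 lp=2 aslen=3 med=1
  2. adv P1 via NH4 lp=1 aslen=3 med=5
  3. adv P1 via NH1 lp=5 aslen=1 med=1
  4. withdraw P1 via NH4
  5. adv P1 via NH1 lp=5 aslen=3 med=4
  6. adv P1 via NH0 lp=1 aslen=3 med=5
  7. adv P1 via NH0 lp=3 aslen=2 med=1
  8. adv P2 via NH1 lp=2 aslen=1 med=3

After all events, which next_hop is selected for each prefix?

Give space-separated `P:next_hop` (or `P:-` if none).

Answer: P0:NH3 P1:NH1 P2:NH1

Derivation:
Op 1: best P0=NH3 P1=- P2=-
Op 2: best P0=NH3 P1=NH4 P2=-
Op 3: best P0=NH3 P1=NH1 P2=-
Op 4: best P0=NH3 P1=NH1 P2=-
Op 5: best P0=NH3 P1=NH1 P2=-
Op 6: best P0=NH3 P1=NH1 P2=-
Op 7: best P0=NH3 P1=NH1 P2=-
Op 8: best P0=NH3 P1=NH1 P2=NH1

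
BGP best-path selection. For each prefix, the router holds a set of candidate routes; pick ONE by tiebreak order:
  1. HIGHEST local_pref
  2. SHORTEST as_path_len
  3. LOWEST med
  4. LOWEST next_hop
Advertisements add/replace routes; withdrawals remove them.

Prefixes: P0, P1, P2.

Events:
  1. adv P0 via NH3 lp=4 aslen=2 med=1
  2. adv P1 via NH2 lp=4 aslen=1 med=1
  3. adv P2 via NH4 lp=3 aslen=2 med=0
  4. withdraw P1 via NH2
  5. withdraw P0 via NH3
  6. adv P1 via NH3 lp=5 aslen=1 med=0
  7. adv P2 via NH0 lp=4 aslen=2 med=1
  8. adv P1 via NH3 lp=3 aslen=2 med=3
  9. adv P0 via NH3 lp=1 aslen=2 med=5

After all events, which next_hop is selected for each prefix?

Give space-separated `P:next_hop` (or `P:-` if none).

Answer: P0:NH3 P1:NH3 P2:NH0

Derivation:
Op 1: best P0=NH3 P1=- P2=-
Op 2: best P0=NH3 P1=NH2 P2=-
Op 3: best P0=NH3 P1=NH2 P2=NH4
Op 4: best P0=NH3 P1=- P2=NH4
Op 5: best P0=- P1=- P2=NH4
Op 6: best P0=- P1=NH3 P2=NH4
Op 7: best P0=- P1=NH3 P2=NH0
Op 8: best P0=- P1=NH3 P2=NH0
Op 9: best P0=NH3 P1=NH3 P2=NH0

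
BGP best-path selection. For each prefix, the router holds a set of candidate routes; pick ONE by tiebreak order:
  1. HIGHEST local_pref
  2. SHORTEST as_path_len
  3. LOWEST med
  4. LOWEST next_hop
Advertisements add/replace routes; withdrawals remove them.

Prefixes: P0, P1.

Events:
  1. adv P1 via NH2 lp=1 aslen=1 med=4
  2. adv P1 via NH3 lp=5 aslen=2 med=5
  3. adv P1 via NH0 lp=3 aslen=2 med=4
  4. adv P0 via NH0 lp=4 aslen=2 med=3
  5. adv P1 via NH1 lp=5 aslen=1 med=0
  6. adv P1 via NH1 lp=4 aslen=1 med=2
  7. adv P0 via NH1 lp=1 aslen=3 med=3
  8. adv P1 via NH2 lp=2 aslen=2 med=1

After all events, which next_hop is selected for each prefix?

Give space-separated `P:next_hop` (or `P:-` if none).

Answer: P0:NH0 P1:NH3

Derivation:
Op 1: best P0=- P1=NH2
Op 2: best P0=- P1=NH3
Op 3: best P0=- P1=NH3
Op 4: best P0=NH0 P1=NH3
Op 5: best P0=NH0 P1=NH1
Op 6: best P0=NH0 P1=NH3
Op 7: best P0=NH0 P1=NH3
Op 8: best P0=NH0 P1=NH3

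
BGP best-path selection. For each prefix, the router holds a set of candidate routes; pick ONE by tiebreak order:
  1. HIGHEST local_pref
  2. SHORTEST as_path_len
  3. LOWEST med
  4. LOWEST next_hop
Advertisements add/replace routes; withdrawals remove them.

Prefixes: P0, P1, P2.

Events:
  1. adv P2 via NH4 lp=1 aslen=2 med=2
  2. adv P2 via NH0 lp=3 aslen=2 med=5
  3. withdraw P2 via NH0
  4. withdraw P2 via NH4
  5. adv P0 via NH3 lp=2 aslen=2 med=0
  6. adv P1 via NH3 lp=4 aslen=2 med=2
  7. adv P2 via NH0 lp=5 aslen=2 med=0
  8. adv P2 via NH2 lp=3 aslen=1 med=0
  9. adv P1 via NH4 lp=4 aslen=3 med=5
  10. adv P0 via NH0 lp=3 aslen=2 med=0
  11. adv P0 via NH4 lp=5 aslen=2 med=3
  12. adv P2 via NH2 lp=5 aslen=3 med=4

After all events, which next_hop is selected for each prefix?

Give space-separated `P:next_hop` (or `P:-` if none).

Answer: P0:NH4 P1:NH3 P2:NH0

Derivation:
Op 1: best P0=- P1=- P2=NH4
Op 2: best P0=- P1=- P2=NH0
Op 3: best P0=- P1=- P2=NH4
Op 4: best P0=- P1=- P2=-
Op 5: best P0=NH3 P1=- P2=-
Op 6: best P0=NH3 P1=NH3 P2=-
Op 7: best P0=NH3 P1=NH3 P2=NH0
Op 8: best P0=NH3 P1=NH3 P2=NH0
Op 9: best P0=NH3 P1=NH3 P2=NH0
Op 10: best P0=NH0 P1=NH3 P2=NH0
Op 11: best P0=NH4 P1=NH3 P2=NH0
Op 12: best P0=NH4 P1=NH3 P2=NH0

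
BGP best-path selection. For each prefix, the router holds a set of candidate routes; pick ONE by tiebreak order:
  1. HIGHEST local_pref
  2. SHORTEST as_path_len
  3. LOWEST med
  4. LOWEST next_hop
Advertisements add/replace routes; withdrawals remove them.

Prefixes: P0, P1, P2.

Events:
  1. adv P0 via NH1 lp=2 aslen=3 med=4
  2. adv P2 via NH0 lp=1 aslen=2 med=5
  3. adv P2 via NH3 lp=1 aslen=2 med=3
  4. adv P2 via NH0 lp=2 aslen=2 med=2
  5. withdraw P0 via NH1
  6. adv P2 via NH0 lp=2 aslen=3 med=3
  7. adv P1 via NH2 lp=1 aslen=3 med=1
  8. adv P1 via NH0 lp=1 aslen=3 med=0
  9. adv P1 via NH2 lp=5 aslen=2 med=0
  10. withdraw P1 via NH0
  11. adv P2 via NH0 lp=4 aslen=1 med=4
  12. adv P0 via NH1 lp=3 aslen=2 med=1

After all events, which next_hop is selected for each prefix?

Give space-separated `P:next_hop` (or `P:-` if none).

Answer: P0:NH1 P1:NH2 P2:NH0

Derivation:
Op 1: best P0=NH1 P1=- P2=-
Op 2: best P0=NH1 P1=- P2=NH0
Op 3: best P0=NH1 P1=- P2=NH3
Op 4: best P0=NH1 P1=- P2=NH0
Op 5: best P0=- P1=- P2=NH0
Op 6: best P0=- P1=- P2=NH0
Op 7: best P0=- P1=NH2 P2=NH0
Op 8: best P0=- P1=NH0 P2=NH0
Op 9: best P0=- P1=NH2 P2=NH0
Op 10: best P0=- P1=NH2 P2=NH0
Op 11: best P0=- P1=NH2 P2=NH0
Op 12: best P0=NH1 P1=NH2 P2=NH0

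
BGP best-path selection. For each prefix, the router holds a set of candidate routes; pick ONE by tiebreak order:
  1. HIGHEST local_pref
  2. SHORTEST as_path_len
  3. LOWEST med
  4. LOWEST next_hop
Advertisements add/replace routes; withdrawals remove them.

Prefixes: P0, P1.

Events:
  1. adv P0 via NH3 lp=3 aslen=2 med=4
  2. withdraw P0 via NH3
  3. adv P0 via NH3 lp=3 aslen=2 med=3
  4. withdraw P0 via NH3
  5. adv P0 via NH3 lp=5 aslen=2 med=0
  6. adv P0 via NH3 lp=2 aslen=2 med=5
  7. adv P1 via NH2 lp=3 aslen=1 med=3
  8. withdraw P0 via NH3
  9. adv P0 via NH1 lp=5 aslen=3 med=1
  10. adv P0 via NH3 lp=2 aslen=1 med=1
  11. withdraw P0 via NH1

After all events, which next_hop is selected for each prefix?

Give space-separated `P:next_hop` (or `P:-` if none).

Answer: P0:NH3 P1:NH2

Derivation:
Op 1: best P0=NH3 P1=-
Op 2: best P0=- P1=-
Op 3: best P0=NH3 P1=-
Op 4: best P0=- P1=-
Op 5: best P0=NH3 P1=-
Op 6: best P0=NH3 P1=-
Op 7: best P0=NH3 P1=NH2
Op 8: best P0=- P1=NH2
Op 9: best P0=NH1 P1=NH2
Op 10: best P0=NH1 P1=NH2
Op 11: best P0=NH3 P1=NH2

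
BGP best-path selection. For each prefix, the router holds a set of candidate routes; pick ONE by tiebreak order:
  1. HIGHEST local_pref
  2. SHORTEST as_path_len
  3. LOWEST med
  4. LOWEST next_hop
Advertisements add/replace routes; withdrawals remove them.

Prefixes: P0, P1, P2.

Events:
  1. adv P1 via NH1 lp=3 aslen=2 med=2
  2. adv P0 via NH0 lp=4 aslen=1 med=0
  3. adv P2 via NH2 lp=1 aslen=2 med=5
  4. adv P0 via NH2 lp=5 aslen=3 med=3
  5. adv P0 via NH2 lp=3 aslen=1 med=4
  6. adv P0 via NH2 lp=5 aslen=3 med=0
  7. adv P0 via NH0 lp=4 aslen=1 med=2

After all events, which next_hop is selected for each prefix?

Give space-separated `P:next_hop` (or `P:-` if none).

Answer: P0:NH2 P1:NH1 P2:NH2

Derivation:
Op 1: best P0=- P1=NH1 P2=-
Op 2: best P0=NH0 P1=NH1 P2=-
Op 3: best P0=NH0 P1=NH1 P2=NH2
Op 4: best P0=NH2 P1=NH1 P2=NH2
Op 5: best P0=NH0 P1=NH1 P2=NH2
Op 6: best P0=NH2 P1=NH1 P2=NH2
Op 7: best P0=NH2 P1=NH1 P2=NH2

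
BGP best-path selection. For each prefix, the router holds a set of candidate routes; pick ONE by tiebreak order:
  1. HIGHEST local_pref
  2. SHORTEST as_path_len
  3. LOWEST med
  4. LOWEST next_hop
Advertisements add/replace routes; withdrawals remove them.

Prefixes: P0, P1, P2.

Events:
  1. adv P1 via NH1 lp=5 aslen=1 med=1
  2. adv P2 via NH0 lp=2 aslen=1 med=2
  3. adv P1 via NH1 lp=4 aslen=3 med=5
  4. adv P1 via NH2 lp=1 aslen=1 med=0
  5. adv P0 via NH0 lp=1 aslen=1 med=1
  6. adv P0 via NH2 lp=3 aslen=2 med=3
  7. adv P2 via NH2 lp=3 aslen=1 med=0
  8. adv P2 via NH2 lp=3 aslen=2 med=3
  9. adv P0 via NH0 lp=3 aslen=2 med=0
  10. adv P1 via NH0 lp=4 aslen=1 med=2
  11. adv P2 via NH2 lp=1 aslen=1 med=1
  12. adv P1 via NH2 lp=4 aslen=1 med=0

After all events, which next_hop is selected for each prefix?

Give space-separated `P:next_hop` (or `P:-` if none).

Op 1: best P0=- P1=NH1 P2=-
Op 2: best P0=- P1=NH1 P2=NH0
Op 3: best P0=- P1=NH1 P2=NH0
Op 4: best P0=- P1=NH1 P2=NH0
Op 5: best P0=NH0 P1=NH1 P2=NH0
Op 6: best P0=NH2 P1=NH1 P2=NH0
Op 7: best P0=NH2 P1=NH1 P2=NH2
Op 8: best P0=NH2 P1=NH1 P2=NH2
Op 9: best P0=NH0 P1=NH1 P2=NH2
Op 10: best P0=NH0 P1=NH0 P2=NH2
Op 11: best P0=NH0 P1=NH0 P2=NH0
Op 12: best P0=NH0 P1=NH2 P2=NH0

Answer: P0:NH0 P1:NH2 P2:NH0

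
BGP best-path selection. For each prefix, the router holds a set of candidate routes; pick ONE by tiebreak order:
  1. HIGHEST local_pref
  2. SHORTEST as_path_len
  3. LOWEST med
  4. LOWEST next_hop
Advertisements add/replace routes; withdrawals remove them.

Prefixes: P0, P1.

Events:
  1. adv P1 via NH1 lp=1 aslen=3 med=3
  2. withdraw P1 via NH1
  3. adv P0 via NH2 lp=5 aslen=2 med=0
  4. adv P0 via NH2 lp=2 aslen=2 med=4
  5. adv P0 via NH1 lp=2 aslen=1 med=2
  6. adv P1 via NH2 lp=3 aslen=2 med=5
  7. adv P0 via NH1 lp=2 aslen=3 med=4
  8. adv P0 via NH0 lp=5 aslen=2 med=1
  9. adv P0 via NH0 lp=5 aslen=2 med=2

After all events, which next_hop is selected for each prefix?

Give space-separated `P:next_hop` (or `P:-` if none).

Answer: P0:NH0 P1:NH2

Derivation:
Op 1: best P0=- P1=NH1
Op 2: best P0=- P1=-
Op 3: best P0=NH2 P1=-
Op 4: best P0=NH2 P1=-
Op 5: best P0=NH1 P1=-
Op 6: best P0=NH1 P1=NH2
Op 7: best P0=NH2 P1=NH2
Op 8: best P0=NH0 P1=NH2
Op 9: best P0=NH0 P1=NH2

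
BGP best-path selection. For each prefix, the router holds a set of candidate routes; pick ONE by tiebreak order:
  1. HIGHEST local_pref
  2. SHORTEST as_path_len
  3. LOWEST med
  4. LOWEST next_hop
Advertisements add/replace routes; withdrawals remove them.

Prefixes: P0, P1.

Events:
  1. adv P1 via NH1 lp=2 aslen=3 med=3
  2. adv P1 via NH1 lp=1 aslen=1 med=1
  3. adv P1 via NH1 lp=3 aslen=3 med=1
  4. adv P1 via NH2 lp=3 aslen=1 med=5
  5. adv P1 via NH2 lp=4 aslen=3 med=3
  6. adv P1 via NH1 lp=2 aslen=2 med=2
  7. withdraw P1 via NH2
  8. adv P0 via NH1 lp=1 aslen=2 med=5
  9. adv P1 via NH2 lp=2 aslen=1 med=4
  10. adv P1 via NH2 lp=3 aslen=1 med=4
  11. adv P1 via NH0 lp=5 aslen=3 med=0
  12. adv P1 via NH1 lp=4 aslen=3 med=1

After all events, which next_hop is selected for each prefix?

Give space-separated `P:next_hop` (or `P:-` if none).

Op 1: best P0=- P1=NH1
Op 2: best P0=- P1=NH1
Op 3: best P0=- P1=NH1
Op 4: best P0=- P1=NH2
Op 5: best P0=- P1=NH2
Op 6: best P0=- P1=NH2
Op 7: best P0=- P1=NH1
Op 8: best P0=NH1 P1=NH1
Op 9: best P0=NH1 P1=NH2
Op 10: best P0=NH1 P1=NH2
Op 11: best P0=NH1 P1=NH0
Op 12: best P0=NH1 P1=NH0

Answer: P0:NH1 P1:NH0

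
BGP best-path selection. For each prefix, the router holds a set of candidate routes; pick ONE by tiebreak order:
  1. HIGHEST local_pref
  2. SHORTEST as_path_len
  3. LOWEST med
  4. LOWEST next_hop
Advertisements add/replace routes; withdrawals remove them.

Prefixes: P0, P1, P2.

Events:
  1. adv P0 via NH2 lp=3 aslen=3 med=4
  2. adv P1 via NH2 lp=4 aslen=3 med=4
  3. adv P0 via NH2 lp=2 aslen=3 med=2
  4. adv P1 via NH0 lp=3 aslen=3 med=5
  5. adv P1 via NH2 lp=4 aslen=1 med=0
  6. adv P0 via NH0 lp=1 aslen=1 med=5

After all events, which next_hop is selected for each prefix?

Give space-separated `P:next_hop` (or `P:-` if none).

Answer: P0:NH2 P1:NH2 P2:-

Derivation:
Op 1: best P0=NH2 P1=- P2=-
Op 2: best P0=NH2 P1=NH2 P2=-
Op 3: best P0=NH2 P1=NH2 P2=-
Op 4: best P0=NH2 P1=NH2 P2=-
Op 5: best P0=NH2 P1=NH2 P2=-
Op 6: best P0=NH2 P1=NH2 P2=-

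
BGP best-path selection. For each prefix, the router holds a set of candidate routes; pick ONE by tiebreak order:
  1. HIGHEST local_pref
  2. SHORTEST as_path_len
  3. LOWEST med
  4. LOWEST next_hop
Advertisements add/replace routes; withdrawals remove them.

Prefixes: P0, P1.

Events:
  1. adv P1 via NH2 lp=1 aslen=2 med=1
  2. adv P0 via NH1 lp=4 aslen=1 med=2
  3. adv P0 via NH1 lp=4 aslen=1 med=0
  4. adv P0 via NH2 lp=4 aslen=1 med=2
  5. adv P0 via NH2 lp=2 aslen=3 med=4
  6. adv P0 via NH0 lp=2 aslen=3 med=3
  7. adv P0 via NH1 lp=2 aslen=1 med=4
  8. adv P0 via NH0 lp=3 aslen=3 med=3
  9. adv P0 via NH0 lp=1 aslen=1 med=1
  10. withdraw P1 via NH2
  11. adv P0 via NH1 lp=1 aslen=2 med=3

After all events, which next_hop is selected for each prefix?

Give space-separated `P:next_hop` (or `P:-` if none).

Answer: P0:NH2 P1:-

Derivation:
Op 1: best P0=- P1=NH2
Op 2: best P0=NH1 P1=NH2
Op 3: best P0=NH1 P1=NH2
Op 4: best P0=NH1 P1=NH2
Op 5: best P0=NH1 P1=NH2
Op 6: best P0=NH1 P1=NH2
Op 7: best P0=NH1 P1=NH2
Op 8: best P0=NH0 P1=NH2
Op 9: best P0=NH1 P1=NH2
Op 10: best P0=NH1 P1=-
Op 11: best P0=NH2 P1=-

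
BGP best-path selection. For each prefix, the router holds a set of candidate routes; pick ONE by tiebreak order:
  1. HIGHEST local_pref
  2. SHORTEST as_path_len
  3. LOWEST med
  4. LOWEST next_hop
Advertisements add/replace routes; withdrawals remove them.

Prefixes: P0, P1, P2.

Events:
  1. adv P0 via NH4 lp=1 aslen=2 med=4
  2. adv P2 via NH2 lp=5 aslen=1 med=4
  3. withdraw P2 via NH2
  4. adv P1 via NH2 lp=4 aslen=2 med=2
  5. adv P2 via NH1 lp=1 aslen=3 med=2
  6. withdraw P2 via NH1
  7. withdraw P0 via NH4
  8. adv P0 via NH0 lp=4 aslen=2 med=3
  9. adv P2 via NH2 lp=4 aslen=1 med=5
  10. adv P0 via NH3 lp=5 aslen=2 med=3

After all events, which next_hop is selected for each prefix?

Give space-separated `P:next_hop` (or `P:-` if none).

Op 1: best P0=NH4 P1=- P2=-
Op 2: best P0=NH4 P1=- P2=NH2
Op 3: best P0=NH4 P1=- P2=-
Op 4: best P0=NH4 P1=NH2 P2=-
Op 5: best P0=NH4 P1=NH2 P2=NH1
Op 6: best P0=NH4 P1=NH2 P2=-
Op 7: best P0=- P1=NH2 P2=-
Op 8: best P0=NH0 P1=NH2 P2=-
Op 9: best P0=NH0 P1=NH2 P2=NH2
Op 10: best P0=NH3 P1=NH2 P2=NH2

Answer: P0:NH3 P1:NH2 P2:NH2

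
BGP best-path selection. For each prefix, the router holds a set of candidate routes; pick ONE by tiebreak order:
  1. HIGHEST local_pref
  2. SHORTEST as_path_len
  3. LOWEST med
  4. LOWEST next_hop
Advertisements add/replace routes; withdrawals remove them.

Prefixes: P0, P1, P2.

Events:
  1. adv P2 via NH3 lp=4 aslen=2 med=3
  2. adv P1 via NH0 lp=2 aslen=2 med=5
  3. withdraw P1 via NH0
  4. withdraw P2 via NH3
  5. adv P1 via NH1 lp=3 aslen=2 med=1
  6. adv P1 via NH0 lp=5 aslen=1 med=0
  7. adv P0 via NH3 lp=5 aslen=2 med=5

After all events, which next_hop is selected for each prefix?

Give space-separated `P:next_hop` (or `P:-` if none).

Answer: P0:NH3 P1:NH0 P2:-

Derivation:
Op 1: best P0=- P1=- P2=NH3
Op 2: best P0=- P1=NH0 P2=NH3
Op 3: best P0=- P1=- P2=NH3
Op 4: best P0=- P1=- P2=-
Op 5: best P0=- P1=NH1 P2=-
Op 6: best P0=- P1=NH0 P2=-
Op 7: best P0=NH3 P1=NH0 P2=-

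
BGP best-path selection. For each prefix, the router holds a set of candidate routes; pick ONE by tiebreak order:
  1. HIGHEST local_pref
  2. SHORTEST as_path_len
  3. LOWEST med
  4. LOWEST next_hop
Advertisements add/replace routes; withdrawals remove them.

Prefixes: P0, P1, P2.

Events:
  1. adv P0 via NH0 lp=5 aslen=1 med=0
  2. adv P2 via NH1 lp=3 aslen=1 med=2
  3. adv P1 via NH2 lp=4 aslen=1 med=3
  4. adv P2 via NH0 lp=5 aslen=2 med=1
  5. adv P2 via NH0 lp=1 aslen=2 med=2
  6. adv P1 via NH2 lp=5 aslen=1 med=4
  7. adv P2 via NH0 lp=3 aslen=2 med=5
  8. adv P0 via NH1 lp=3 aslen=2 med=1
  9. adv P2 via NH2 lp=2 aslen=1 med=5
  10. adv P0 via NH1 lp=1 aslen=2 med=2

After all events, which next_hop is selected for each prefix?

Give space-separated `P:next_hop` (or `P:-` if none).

Op 1: best P0=NH0 P1=- P2=-
Op 2: best P0=NH0 P1=- P2=NH1
Op 3: best P0=NH0 P1=NH2 P2=NH1
Op 4: best P0=NH0 P1=NH2 P2=NH0
Op 5: best P0=NH0 P1=NH2 P2=NH1
Op 6: best P0=NH0 P1=NH2 P2=NH1
Op 7: best P0=NH0 P1=NH2 P2=NH1
Op 8: best P0=NH0 P1=NH2 P2=NH1
Op 9: best P0=NH0 P1=NH2 P2=NH1
Op 10: best P0=NH0 P1=NH2 P2=NH1

Answer: P0:NH0 P1:NH2 P2:NH1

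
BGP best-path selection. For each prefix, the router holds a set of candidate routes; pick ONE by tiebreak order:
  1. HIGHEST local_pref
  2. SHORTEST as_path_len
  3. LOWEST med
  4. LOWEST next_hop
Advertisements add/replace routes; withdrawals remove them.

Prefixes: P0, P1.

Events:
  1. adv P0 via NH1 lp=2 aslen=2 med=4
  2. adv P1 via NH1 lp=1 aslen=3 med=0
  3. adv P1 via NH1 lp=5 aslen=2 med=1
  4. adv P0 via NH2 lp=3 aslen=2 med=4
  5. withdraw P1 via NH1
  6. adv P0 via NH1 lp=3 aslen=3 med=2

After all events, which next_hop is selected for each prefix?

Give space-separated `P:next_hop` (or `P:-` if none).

Answer: P0:NH2 P1:-

Derivation:
Op 1: best P0=NH1 P1=-
Op 2: best P0=NH1 P1=NH1
Op 3: best P0=NH1 P1=NH1
Op 4: best P0=NH2 P1=NH1
Op 5: best P0=NH2 P1=-
Op 6: best P0=NH2 P1=-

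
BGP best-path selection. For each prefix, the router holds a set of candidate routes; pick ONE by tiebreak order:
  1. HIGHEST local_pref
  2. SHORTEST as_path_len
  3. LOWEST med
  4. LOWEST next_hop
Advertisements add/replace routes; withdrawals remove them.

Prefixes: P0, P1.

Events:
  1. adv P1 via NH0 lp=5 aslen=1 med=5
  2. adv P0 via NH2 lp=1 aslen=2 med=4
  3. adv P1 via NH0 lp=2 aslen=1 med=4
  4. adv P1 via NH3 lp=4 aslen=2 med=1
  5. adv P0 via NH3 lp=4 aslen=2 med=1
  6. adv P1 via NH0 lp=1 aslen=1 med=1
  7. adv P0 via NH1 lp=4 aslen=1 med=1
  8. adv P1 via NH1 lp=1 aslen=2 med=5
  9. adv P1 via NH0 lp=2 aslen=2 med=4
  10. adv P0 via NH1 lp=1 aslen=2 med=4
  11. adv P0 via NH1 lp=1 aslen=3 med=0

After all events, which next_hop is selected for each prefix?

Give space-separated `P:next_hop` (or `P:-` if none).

Answer: P0:NH3 P1:NH3

Derivation:
Op 1: best P0=- P1=NH0
Op 2: best P0=NH2 P1=NH0
Op 3: best P0=NH2 P1=NH0
Op 4: best P0=NH2 P1=NH3
Op 5: best P0=NH3 P1=NH3
Op 6: best P0=NH3 P1=NH3
Op 7: best P0=NH1 P1=NH3
Op 8: best P0=NH1 P1=NH3
Op 9: best P0=NH1 P1=NH3
Op 10: best P0=NH3 P1=NH3
Op 11: best P0=NH3 P1=NH3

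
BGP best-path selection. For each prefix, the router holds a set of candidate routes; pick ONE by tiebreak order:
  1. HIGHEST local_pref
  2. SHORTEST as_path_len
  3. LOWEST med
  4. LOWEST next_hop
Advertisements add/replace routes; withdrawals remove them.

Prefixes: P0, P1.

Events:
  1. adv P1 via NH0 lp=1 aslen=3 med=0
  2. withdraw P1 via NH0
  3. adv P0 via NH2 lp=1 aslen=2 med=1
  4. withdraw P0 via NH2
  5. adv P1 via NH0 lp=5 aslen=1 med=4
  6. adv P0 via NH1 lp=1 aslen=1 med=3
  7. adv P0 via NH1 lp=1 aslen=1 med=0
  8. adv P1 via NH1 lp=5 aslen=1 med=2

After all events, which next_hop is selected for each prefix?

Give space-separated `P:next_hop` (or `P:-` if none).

Op 1: best P0=- P1=NH0
Op 2: best P0=- P1=-
Op 3: best P0=NH2 P1=-
Op 4: best P0=- P1=-
Op 5: best P0=- P1=NH0
Op 6: best P0=NH1 P1=NH0
Op 7: best P0=NH1 P1=NH0
Op 8: best P0=NH1 P1=NH1

Answer: P0:NH1 P1:NH1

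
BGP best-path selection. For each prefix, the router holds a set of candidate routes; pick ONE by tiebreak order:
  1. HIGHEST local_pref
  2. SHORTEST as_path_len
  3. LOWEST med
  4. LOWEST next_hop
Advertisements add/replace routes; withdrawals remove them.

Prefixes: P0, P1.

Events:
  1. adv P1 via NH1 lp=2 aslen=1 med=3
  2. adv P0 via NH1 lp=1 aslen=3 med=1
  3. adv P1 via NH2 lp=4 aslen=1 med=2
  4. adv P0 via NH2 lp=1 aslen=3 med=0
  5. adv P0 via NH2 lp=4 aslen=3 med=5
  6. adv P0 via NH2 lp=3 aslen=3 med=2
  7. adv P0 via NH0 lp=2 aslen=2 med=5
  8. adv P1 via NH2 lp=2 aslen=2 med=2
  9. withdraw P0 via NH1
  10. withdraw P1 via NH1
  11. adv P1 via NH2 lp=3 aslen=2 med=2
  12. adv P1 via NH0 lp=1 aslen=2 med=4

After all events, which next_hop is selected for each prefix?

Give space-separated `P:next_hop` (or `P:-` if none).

Answer: P0:NH2 P1:NH2

Derivation:
Op 1: best P0=- P1=NH1
Op 2: best P0=NH1 P1=NH1
Op 3: best P0=NH1 P1=NH2
Op 4: best P0=NH2 P1=NH2
Op 5: best P0=NH2 P1=NH2
Op 6: best P0=NH2 P1=NH2
Op 7: best P0=NH2 P1=NH2
Op 8: best P0=NH2 P1=NH1
Op 9: best P0=NH2 P1=NH1
Op 10: best P0=NH2 P1=NH2
Op 11: best P0=NH2 P1=NH2
Op 12: best P0=NH2 P1=NH2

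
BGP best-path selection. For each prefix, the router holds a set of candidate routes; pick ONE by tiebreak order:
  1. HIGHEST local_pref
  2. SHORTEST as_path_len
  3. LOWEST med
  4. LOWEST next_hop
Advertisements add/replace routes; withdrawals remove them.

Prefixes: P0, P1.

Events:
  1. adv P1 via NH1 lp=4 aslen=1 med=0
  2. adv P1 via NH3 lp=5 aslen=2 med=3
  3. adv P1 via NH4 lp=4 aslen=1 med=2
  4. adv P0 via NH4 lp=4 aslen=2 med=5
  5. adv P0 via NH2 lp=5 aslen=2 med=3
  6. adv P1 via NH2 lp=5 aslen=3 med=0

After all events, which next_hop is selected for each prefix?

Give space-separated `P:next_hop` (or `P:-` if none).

Op 1: best P0=- P1=NH1
Op 2: best P0=- P1=NH3
Op 3: best P0=- P1=NH3
Op 4: best P0=NH4 P1=NH3
Op 5: best P0=NH2 P1=NH3
Op 6: best P0=NH2 P1=NH3

Answer: P0:NH2 P1:NH3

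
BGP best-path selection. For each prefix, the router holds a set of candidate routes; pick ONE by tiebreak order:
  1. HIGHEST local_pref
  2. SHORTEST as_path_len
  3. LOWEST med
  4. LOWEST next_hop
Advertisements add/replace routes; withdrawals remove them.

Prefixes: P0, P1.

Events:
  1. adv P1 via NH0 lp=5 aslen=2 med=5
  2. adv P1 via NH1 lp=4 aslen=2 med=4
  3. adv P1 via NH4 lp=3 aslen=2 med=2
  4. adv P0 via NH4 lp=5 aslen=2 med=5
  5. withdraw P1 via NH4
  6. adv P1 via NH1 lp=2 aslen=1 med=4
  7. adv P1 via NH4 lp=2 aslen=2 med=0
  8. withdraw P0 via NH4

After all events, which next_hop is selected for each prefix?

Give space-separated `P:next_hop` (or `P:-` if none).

Op 1: best P0=- P1=NH0
Op 2: best P0=- P1=NH0
Op 3: best P0=- P1=NH0
Op 4: best P0=NH4 P1=NH0
Op 5: best P0=NH4 P1=NH0
Op 6: best P0=NH4 P1=NH0
Op 7: best P0=NH4 P1=NH0
Op 8: best P0=- P1=NH0

Answer: P0:- P1:NH0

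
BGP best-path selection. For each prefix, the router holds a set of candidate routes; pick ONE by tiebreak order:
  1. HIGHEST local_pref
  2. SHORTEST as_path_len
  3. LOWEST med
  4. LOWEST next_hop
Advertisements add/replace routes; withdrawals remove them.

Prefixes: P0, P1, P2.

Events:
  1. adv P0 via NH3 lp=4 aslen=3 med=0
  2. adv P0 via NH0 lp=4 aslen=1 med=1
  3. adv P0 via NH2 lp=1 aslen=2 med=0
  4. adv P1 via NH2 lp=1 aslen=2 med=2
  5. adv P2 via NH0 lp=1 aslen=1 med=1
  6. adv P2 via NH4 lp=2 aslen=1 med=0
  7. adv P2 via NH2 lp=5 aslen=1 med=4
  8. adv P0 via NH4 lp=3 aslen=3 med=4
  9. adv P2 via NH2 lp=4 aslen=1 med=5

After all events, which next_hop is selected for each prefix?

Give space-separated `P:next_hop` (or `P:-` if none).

Op 1: best P0=NH3 P1=- P2=-
Op 2: best P0=NH0 P1=- P2=-
Op 3: best P0=NH0 P1=- P2=-
Op 4: best P0=NH0 P1=NH2 P2=-
Op 5: best P0=NH0 P1=NH2 P2=NH0
Op 6: best P0=NH0 P1=NH2 P2=NH4
Op 7: best P0=NH0 P1=NH2 P2=NH2
Op 8: best P0=NH0 P1=NH2 P2=NH2
Op 9: best P0=NH0 P1=NH2 P2=NH2

Answer: P0:NH0 P1:NH2 P2:NH2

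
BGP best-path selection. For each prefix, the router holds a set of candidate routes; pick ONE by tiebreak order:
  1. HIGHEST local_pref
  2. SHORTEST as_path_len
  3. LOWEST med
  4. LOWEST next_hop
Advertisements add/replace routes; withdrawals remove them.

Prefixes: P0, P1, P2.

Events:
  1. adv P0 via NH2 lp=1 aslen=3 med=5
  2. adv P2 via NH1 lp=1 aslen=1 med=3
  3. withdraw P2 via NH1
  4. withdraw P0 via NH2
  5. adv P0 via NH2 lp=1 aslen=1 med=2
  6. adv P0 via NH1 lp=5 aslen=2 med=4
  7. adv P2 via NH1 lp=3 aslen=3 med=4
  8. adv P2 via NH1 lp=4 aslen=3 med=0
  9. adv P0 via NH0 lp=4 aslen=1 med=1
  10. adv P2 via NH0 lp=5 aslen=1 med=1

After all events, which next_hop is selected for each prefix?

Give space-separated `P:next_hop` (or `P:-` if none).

Op 1: best P0=NH2 P1=- P2=-
Op 2: best P0=NH2 P1=- P2=NH1
Op 3: best P0=NH2 P1=- P2=-
Op 4: best P0=- P1=- P2=-
Op 5: best P0=NH2 P1=- P2=-
Op 6: best P0=NH1 P1=- P2=-
Op 7: best P0=NH1 P1=- P2=NH1
Op 8: best P0=NH1 P1=- P2=NH1
Op 9: best P0=NH1 P1=- P2=NH1
Op 10: best P0=NH1 P1=- P2=NH0

Answer: P0:NH1 P1:- P2:NH0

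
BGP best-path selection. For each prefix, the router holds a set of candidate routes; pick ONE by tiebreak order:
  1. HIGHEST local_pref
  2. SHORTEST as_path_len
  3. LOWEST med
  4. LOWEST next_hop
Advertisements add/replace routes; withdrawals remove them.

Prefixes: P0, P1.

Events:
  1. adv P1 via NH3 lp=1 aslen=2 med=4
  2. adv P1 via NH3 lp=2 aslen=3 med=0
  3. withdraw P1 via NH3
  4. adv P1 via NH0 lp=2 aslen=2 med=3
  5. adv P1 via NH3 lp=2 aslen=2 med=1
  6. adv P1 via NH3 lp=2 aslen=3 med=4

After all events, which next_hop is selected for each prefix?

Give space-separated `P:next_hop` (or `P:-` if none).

Op 1: best P0=- P1=NH3
Op 2: best P0=- P1=NH3
Op 3: best P0=- P1=-
Op 4: best P0=- P1=NH0
Op 5: best P0=- P1=NH3
Op 6: best P0=- P1=NH0

Answer: P0:- P1:NH0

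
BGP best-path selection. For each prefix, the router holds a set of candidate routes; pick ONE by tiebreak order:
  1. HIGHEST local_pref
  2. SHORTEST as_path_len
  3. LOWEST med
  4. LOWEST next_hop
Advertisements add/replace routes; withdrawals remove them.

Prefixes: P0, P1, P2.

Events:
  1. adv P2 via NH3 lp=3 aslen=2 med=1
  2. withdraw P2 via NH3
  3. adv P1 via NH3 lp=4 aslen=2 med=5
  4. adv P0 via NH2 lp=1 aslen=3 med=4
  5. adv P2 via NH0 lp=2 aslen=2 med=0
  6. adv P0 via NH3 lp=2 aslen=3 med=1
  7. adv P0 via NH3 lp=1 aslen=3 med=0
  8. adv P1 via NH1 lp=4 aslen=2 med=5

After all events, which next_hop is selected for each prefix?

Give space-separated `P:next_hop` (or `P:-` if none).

Op 1: best P0=- P1=- P2=NH3
Op 2: best P0=- P1=- P2=-
Op 3: best P0=- P1=NH3 P2=-
Op 4: best P0=NH2 P1=NH3 P2=-
Op 5: best P0=NH2 P1=NH3 P2=NH0
Op 6: best P0=NH3 P1=NH3 P2=NH0
Op 7: best P0=NH3 P1=NH3 P2=NH0
Op 8: best P0=NH3 P1=NH1 P2=NH0

Answer: P0:NH3 P1:NH1 P2:NH0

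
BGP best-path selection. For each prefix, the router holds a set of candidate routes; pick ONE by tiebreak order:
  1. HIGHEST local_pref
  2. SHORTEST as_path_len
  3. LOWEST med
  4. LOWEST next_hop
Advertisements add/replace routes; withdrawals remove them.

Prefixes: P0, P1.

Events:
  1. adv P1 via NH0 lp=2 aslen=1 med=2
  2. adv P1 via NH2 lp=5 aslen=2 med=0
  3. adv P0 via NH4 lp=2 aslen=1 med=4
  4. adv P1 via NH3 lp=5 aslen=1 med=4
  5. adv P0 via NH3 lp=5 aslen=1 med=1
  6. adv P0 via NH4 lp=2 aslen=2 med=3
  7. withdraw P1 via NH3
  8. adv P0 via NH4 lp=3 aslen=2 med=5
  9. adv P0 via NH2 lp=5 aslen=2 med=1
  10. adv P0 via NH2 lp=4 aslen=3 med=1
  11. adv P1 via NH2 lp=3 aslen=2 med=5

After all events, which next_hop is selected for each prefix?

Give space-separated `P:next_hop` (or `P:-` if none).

Answer: P0:NH3 P1:NH2

Derivation:
Op 1: best P0=- P1=NH0
Op 2: best P0=- P1=NH2
Op 3: best P0=NH4 P1=NH2
Op 4: best P0=NH4 P1=NH3
Op 5: best P0=NH3 P1=NH3
Op 6: best P0=NH3 P1=NH3
Op 7: best P0=NH3 P1=NH2
Op 8: best P0=NH3 P1=NH2
Op 9: best P0=NH3 P1=NH2
Op 10: best P0=NH3 P1=NH2
Op 11: best P0=NH3 P1=NH2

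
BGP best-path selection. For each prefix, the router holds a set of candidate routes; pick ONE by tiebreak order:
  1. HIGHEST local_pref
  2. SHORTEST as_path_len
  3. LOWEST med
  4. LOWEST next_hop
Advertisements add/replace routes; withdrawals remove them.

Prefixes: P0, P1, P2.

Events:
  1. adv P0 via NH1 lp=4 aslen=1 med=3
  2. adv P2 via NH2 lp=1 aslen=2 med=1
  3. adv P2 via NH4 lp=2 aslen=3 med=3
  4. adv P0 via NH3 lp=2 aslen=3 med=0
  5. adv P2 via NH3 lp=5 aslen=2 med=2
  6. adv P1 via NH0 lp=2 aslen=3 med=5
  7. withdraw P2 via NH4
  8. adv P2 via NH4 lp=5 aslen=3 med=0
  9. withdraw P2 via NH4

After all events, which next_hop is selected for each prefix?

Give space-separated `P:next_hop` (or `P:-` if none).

Answer: P0:NH1 P1:NH0 P2:NH3

Derivation:
Op 1: best P0=NH1 P1=- P2=-
Op 2: best P0=NH1 P1=- P2=NH2
Op 3: best P0=NH1 P1=- P2=NH4
Op 4: best P0=NH1 P1=- P2=NH4
Op 5: best P0=NH1 P1=- P2=NH3
Op 6: best P0=NH1 P1=NH0 P2=NH3
Op 7: best P0=NH1 P1=NH0 P2=NH3
Op 8: best P0=NH1 P1=NH0 P2=NH3
Op 9: best P0=NH1 P1=NH0 P2=NH3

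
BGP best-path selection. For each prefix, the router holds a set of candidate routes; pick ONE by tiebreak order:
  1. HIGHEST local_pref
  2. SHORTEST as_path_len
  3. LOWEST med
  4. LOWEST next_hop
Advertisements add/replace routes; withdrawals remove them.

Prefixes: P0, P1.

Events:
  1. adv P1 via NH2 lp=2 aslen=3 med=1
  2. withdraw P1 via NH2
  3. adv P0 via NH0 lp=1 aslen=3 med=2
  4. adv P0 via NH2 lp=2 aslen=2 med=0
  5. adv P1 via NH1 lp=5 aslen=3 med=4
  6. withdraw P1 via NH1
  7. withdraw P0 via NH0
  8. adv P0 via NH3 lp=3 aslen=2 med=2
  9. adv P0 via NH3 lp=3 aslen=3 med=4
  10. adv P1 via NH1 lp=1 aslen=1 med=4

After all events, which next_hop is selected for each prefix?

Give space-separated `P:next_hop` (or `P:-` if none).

Answer: P0:NH3 P1:NH1

Derivation:
Op 1: best P0=- P1=NH2
Op 2: best P0=- P1=-
Op 3: best P0=NH0 P1=-
Op 4: best P0=NH2 P1=-
Op 5: best P0=NH2 P1=NH1
Op 6: best P0=NH2 P1=-
Op 7: best P0=NH2 P1=-
Op 8: best P0=NH3 P1=-
Op 9: best P0=NH3 P1=-
Op 10: best P0=NH3 P1=NH1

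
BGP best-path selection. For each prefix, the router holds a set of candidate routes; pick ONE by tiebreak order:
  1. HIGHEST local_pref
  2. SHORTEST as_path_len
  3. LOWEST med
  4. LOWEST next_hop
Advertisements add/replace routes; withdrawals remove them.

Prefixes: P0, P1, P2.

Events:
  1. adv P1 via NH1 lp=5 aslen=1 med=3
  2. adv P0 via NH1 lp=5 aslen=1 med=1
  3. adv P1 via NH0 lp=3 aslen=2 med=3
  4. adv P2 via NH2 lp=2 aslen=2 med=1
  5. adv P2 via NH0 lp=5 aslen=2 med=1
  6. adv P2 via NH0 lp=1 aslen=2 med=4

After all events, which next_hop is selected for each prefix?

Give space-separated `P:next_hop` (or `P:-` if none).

Answer: P0:NH1 P1:NH1 P2:NH2

Derivation:
Op 1: best P0=- P1=NH1 P2=-
Op 2: best P0=NH1 P1=NH1 P2=-
Op 3: best P0=NH1 P1=NH1 P2=-
Op 4: best P0=NH1 P1=NH1 P2=NH2
Op 5: best P0=NH1 P1=NH1 P2=NH0
Op 6: best P0=NH1 P1=NH1 P2=NH2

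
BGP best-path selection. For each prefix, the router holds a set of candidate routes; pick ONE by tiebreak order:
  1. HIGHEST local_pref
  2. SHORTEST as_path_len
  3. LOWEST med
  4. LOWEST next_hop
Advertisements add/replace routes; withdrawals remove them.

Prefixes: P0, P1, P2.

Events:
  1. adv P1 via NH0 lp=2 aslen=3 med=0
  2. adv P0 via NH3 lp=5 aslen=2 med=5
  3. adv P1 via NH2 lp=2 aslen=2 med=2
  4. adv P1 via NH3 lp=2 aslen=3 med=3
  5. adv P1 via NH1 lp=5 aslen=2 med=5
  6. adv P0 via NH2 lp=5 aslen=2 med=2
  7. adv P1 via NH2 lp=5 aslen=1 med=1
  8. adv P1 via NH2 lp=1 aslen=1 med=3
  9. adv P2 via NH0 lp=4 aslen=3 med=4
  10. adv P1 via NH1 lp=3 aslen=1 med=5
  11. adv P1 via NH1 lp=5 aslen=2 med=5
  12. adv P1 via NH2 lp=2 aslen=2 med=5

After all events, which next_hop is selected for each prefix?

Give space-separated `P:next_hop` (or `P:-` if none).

Answer: P0:NH2 P1:NH1 P2:NH0

Derivation:
Op 1: best P0=- P1=NH0 P2=-
Op 2: best P0=NH3 P1=NH0 P2=-
Op 3: best P0=NH3 P1=NH2 P2=-
Op 4: best P0=NH3 P1=NH2 P2=-
Op 5: best P0=NH3 P1=NH1 P2=-
Op 6: best P0=NH2 P1=NH1 P2=-
Op 7: best P0=NH2 P1=NH2 P2=-
Op 8: best P0=NH2 P1=NH1 P2=-
Op 9: best P0=NH2 P1=NH1 P2=NH0
Op 10: best P0=NH2 P1=NH1 P2=NH0
Op 11: best P0=NH2 P1=NH1 P2=NH0
Op 12: best P0=NH2 P1=NH1 P2=NH0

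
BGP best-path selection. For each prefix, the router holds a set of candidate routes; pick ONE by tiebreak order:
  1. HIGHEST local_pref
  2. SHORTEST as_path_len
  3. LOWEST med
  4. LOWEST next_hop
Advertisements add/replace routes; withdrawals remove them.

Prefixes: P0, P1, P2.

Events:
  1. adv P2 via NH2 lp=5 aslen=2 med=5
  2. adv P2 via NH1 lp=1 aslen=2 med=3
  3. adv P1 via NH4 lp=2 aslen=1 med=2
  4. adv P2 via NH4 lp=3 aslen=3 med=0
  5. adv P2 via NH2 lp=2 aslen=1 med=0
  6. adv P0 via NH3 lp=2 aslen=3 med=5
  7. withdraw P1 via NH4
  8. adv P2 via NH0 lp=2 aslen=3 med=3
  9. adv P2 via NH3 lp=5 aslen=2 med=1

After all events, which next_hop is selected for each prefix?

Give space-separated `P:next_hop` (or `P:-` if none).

Answer: P0:NH3 P1:- P2:NH3

Derivation:
Op 1: best P0=- P1=- P2=NH2
Op 2: best P0=- P1=- P2=NH2
Op 3: best P0=- P1=NH4 P2=NH2
Op 4: best P0=- P1=NH4 P2=NH2
Op 5: best P0=- P1=NH4 P2=NH4
Op 6: best P0=NH3 P1=NH4 P2=NH4
Op 7: best P0=NH3 P1=- P2=NH4
Op 8: best P0=NH3 P1=- P2=NH4
Op 9: best P0=NH3 P1=- P2=NH3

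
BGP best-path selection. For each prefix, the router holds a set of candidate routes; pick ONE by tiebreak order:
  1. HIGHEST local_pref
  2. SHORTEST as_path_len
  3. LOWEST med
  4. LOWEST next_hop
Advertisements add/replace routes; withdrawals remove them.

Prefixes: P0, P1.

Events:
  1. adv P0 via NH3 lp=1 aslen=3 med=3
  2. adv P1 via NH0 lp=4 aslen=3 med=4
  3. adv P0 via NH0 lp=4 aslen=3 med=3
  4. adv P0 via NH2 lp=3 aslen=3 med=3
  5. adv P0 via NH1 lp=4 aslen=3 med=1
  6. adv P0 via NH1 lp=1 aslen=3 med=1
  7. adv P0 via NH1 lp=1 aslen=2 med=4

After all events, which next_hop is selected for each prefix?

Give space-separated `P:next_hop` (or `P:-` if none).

Op 1: best P0=NH3 P1=-
Op 2: best P0=NH3 P1=NH0
Op 3: best P0=NH0 P1=NH0
Op 4: best P0=NH0 P1=NH0
Op 5: best P0=NH1 P1=NH0
Op 6: best P0=NH0 P1=NH0
Op 7: best P0=NH0 P1=NH0

Answer: P0:NH0 P1:NH0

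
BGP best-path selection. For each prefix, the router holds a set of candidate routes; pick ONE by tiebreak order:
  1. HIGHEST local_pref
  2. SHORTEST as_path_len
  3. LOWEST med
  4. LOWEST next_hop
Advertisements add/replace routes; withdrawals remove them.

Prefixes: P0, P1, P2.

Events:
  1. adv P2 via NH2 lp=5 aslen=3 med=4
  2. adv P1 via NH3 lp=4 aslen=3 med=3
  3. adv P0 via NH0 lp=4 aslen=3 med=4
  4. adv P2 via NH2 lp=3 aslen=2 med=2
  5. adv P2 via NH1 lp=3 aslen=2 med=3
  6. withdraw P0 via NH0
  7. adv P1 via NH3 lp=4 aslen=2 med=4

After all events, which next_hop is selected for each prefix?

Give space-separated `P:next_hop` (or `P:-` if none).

Answer: P0:- P1:NH3 P2:NH2

Derivation:
Op 1: best P0=- P1=- P2=NH2
Op 2: best P0=- P1=NH3 P2=NH2
Op 3: best P0=NH0 P1=NH3 P2=NH2
Op 4: best P0=NH0 P1=NH3 P2=NH2
Op 5: best P0=NH0 P1=NH3 P2=NH2
Op 6: best P0=- P1=NH3 P2=NH2
Op 7: best P0=- P1=NH3 P2=NH2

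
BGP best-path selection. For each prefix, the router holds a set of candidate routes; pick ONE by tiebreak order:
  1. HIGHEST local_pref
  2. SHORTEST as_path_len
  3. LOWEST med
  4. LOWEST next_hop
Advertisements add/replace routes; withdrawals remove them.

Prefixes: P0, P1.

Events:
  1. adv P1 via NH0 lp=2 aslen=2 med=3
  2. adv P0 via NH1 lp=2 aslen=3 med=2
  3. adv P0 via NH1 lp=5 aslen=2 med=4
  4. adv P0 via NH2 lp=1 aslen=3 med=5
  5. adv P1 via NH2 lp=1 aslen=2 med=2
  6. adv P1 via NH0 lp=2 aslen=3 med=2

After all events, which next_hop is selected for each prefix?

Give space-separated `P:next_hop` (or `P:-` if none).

Answer: P0:NH1 P1:NH0

Derivation:
Op 1: best P0=- P1=NH0
Op 2: best P0=NH1 P1=NH0
Op 3: best P0=NH1 P1=NH0
Op 4: best P0=NH1 P1=NH0
Op 5: best P0=NH1 P1=NH0
Op 6: best P0=NH1 P1=NH0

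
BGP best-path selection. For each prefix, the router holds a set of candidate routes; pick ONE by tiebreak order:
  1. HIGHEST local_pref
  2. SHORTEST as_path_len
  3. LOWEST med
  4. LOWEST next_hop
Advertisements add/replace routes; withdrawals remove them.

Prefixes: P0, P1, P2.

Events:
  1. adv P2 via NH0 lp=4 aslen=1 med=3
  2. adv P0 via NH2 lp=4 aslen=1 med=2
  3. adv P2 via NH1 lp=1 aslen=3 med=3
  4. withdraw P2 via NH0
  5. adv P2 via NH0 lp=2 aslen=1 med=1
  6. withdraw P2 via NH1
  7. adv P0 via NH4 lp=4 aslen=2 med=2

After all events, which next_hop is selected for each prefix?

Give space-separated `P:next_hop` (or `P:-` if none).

Answer: P0:NH2 P1:- P2:NH0

Derivation:
Op 1: best P0=- P1=- P2=NH0
Op 2: best P0=NH2 P1=- P2=NH0
Op 3: best P0=NH2 P1=- P2=NH0
Op 4: best P0=NH2 P1=- P2=NH1
Op 5: best P0=NH2 P1=- P2=NH0
Op 6: best P0=NH2 P1=- P2=NH0
Op 7: best P0=NH2 P1=- P2=NH0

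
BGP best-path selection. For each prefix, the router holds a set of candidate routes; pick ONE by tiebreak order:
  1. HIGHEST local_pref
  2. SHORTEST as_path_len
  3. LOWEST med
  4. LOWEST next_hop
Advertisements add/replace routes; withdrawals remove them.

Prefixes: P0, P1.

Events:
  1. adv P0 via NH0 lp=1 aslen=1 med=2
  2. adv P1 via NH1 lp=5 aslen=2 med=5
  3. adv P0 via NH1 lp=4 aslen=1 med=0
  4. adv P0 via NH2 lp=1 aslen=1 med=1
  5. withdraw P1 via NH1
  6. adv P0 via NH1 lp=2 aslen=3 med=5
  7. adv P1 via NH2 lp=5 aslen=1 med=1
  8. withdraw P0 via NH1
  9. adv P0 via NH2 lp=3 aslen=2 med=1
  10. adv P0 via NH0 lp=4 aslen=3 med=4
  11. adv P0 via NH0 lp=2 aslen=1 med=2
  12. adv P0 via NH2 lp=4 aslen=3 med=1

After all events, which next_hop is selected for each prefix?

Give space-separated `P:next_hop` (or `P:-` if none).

Answer: P0:NH2 P1:NH2

Derivation:
Op 1: best P0=NH0 P1=-
Op 2: best P0=NH0 P1=NH1
Op 3: best P0=NH1 P1=NH1
Op 4: best P0=NH1 P1=NH1
Op 5: best P0=NH1 P1=-
Op 6: best P0=NH1 P1=-
Op 7: best P0=NH1 P1=NH2
Op 8: best P0=NH2 P1=NH2
Op 9: best P0=NH2 P1=NH2
Op 10: best P0=NH0 P1=NH2
Op 11: best P0=NH2 P1=NH2
Op 12: best P0=NH2 P1=NH2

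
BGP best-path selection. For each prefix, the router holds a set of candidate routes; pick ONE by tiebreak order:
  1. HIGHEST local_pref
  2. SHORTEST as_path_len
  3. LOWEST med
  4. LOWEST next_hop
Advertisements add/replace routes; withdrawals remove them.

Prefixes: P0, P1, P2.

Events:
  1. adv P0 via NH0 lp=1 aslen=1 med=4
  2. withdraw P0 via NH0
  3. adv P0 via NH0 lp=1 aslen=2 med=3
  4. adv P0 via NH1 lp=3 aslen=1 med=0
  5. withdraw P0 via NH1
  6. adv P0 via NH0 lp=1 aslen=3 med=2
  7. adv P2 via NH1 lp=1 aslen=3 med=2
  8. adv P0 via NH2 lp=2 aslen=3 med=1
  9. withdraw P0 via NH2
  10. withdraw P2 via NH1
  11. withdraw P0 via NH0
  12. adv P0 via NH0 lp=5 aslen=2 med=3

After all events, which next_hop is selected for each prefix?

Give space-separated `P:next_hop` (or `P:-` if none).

Op 1: best P0=NH0 P1=- P2=-
Op 2: best P0=- P1=- P2=-
Op 3: best P0=NH0 P1=- P2=-
Op 4: best P0=NH1 P1=- P2=-
Op 5: best P0=NH0 P1=- P2=-
Op 6: best P0=NH0 P1=- P2=-
Op 7: best P0=NH0 P1=- P2=NH1
Op 8: best P0=NH2 P1=- P2=NH1
Op 9: best P0=NH0 P1=- P2=NH1
Op 10: best P0=NH0 P1=- P2=-
Op 11: best P0=- P1=- P2=-
Op 12: best P0=NH0 P1=- P2=-

Answer: P0:NH0 P1:- P2:-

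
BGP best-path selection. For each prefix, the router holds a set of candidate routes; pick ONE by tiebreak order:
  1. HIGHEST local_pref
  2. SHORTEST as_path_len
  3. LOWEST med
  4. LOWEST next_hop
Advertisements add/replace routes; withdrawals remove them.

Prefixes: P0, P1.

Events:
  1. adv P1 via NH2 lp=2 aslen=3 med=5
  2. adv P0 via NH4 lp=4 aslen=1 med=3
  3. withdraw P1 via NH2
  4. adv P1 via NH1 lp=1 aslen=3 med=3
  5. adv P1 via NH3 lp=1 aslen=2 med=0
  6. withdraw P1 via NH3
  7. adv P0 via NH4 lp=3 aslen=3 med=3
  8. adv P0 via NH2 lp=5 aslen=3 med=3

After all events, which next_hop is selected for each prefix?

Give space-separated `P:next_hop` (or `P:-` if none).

Answer: P0:NH2 P1:NH1

Derivation:
Op 1: best P0=- P1=NH2
Op 2: best P0=NH4 P1=NH2
Op 3: best P0=NH4 P1=-
Op 4: best P0=NH4 P1=NH1
Op 5: best P0=NH4 P1=NH3
Op 6: best P0=NH4 P1=NH1
Op 7: best P0=NH4 P1=NH1
Op 8: best P0=NH2 P1=NH1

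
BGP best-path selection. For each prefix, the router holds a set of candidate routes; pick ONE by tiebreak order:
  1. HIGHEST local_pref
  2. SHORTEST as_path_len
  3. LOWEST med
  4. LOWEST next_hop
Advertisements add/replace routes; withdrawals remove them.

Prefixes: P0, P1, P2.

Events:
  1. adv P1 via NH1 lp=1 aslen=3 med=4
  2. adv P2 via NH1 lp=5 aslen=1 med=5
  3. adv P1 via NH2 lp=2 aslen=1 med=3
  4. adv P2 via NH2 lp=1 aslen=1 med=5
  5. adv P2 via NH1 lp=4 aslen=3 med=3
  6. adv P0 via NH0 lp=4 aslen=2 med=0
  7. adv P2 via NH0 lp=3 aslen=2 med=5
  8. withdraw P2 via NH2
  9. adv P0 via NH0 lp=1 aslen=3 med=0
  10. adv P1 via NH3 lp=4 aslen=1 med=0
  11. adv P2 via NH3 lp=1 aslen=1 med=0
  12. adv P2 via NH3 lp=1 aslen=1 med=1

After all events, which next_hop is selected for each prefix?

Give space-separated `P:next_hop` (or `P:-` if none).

Op 1: best P0=- P1=NH1 P2=-
Op 2: best P0=- P1=NH1 P2=NH1
Op 3: best P0=- P1=NH2 P2=NH1
Op 4: best P0=- P1=NH2 P2=NH1
Op 5: best P0=- P1=NH2 P2=NH1
Op 6: best P0=NH0 P1=NH2 P2=NH1
Op 7: best P0=NH0 P1=NH2 P2=NH1
Op 8: best P0=NH0 P1=NH2 P2=NH1
Op 9: best P0=NH0 P1=NH2 P2=NH1
Op 10: best P0=NH0 P1=NH3 P2=NH1
Op 11: best P0=NH0 P1=NH3 P2=NH1
Op 12: best P0=NH0 P1=NH3 P2=NH1

Answer: P0:NH0 P1:NH3 P2:NH1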